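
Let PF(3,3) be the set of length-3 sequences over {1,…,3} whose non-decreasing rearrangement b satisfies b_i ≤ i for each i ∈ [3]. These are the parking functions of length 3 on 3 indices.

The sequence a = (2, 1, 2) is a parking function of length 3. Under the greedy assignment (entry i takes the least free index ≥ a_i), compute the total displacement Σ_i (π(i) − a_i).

Σπ = 6 ({1..3} each once); Σa = 2+1+2 = 5; disp = 6−5 = 1.

1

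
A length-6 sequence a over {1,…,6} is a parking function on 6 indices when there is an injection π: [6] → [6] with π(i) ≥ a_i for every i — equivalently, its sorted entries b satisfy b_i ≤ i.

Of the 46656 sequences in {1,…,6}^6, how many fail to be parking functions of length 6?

Count = (7−6)·7^(6−1) = 1·16807 = 16807 (Konheim–Weiss)
E.g. (3,6,5,5,5,6) → sorted (3,5,5,5,6,6): b_1=3>1, not a PF.
Total 46656; non-PF = 46656−16807 = 29849

29849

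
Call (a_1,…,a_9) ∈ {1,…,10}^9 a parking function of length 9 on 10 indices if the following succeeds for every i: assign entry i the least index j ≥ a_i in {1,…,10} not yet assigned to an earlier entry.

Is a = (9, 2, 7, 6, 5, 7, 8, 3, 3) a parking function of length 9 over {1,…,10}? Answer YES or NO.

Sorted: b = (2, 3, 3, 5, 6, 7, 7, 8, 9).
  b_1=2 ≤ 2
  b_2=3 ≤ 3
  b_3=3 ≤ 4
  b_4=5 ≤ 5
  b_5=6 ≤ 6
  b_6=7 ≤ 7
  b_7=7 ≤ 8
  b_8=8 ≤ 9
  b_9=9 ≤ 10
All bounds hold ⇒ YES

YES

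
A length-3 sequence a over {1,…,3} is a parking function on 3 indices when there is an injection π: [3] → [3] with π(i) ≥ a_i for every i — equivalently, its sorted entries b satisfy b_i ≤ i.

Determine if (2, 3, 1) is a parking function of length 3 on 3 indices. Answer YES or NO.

Order a: b = (1, 2, 3).
  b_1=1 ≤ 1
  b_2=2 ≤ 2
  b_3=3 ≤ 3
All bounds hold ⇒ YES

YES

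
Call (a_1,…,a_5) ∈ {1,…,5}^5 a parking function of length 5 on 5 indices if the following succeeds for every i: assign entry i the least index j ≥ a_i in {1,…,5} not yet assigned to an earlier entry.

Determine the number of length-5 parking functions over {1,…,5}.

|PF(5,5)| = 1·6^4 = 1 · 1296 = 1296 (Konheim–Weiss)
E.g. (1,3,4,4,2) → sorted (1,2,3,4,4): b_i ≤ i ∀i, a PF.

1296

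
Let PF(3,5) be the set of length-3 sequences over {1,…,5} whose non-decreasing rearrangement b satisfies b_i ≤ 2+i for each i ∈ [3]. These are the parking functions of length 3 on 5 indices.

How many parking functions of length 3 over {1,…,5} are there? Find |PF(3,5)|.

108

|PF| = (6−3)·6^(3−1) = 3×36 = 108
One tuple (4,1,2) → sorted (1,2,4): b_i ≤ 2+i ∀i, a PF.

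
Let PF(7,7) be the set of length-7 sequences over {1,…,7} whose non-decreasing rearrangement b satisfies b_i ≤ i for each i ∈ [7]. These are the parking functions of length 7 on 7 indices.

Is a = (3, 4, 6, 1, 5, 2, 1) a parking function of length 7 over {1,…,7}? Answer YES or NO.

Order a: b = (1, 1, 2, 3, 4, 5, 6).
  b_1=1 ≤ 1
  b_2=1 ≤ 2
  b_3=2 ≤ 3
  b_4=3 ≤ 4
  b_5=4 ≤ 5
  b_6=5 ≤ 6
  b_7=6 ≤ 7
All bounds hold ⇒ YES

YES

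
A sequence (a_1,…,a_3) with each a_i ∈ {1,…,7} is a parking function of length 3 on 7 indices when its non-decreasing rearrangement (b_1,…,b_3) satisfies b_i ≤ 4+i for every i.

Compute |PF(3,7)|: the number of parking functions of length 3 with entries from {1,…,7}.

#PF = (7+1−3)·(7+1)^{3−1} = 5×64 = 320
One tuple (2,6,4) → sorted (2,4,6): b_i ≤ 4+i ∀i, a PF.

320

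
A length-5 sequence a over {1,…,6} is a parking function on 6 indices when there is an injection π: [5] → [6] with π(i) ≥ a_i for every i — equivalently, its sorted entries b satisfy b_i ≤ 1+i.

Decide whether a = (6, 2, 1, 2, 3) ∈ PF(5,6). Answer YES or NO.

YES

Sorted: b = (1, 2, 2, 3, 6).
  b_1=1 ≤ 2
  b_2=2 ≤ 3
  b_3=2 ≤ 4
  b_4=3 ≤ 5
  b_5=6 ≤ 6
All bounds hold ⇒ YES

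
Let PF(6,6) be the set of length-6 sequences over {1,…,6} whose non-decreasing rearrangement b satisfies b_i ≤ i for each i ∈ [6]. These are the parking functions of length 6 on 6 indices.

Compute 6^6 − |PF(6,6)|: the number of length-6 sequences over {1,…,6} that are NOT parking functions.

|PF(6,6)| = 1·7^5 = 1×16807 = 16807 (Konheim–Weiss)
One tuple (6,3,5,6,2,4) → sorted (2,3,4,5,6,6): b_1=2>1, not a PF.
So 46656 − 16807 = 29849 fail.

29849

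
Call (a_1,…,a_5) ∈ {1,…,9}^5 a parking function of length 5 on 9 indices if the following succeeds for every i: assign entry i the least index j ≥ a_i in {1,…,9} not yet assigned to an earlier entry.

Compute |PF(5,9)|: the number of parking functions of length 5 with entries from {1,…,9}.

50000

|PF(5,9)| = (10−5)·10^(5−1) = 5 · 10000 = 50000 [KW]
E.g. (3,5,3,2,9) → sorted (2,3,3,5,9): b_i ≤ 4+i ∀i, a PF.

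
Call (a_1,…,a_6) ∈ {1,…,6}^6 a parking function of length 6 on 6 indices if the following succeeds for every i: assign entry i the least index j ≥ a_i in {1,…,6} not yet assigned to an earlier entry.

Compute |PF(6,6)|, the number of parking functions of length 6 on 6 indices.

Count = (6+1−6)·(6+1)^{6−1} = 1 · 16807 = 16807 (Pollak)
E.g. (5,2,4,1,2,4) → sorted (1,2,2,4,4,5): b_i ≤ i ∀i, a PF.

16807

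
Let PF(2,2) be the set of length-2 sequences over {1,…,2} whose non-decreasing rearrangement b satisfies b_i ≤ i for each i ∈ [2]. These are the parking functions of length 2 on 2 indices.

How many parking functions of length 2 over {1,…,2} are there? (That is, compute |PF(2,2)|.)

3

Count = (3−2)·3^(2−1) = 1×3 = 3 [KW]
Example (2,1) → sorted (1,2): b_i ≤ i ∀i, a PF.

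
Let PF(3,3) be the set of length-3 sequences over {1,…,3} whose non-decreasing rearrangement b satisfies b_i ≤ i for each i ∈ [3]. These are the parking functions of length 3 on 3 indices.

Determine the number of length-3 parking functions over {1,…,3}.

16

Count = (3+1−3)·(3+1)^{3−1} = 1 · 16 = 16 (Pollak)
Check (1,2,1) → sorted (1,1,2): b_i ≤ i ∀i, a PF.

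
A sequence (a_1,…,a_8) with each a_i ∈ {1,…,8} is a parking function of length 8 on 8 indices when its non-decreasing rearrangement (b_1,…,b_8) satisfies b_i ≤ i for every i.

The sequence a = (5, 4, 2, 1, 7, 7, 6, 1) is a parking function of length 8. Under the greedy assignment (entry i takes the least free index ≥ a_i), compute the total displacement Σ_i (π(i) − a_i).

Σπ = 36 ({1..8} each once); Σa = 5+4+2+1+7+7+6+1 = 33; disp = 36−33 = 3.

3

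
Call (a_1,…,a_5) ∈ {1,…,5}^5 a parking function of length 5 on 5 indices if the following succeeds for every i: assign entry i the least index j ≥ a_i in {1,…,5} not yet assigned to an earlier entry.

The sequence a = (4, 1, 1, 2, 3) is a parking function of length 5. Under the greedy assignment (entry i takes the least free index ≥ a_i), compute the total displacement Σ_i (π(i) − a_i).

4

Σπ = 15 ({1..5} each once); Σa = 4+1+1+2+3 = 11; disp = 15−11 = 4.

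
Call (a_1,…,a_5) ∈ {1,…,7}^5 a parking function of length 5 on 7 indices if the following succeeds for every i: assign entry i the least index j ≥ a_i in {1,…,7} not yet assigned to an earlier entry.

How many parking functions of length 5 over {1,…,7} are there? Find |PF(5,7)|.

#PF = 3·8^4 = 3·4096 = 12288 (Konheim–Weiss)
Example (4,1,5,3,3) → sorted (1,3,3,4,5): b_i ≤ 2+i ∀i, a PF.

12288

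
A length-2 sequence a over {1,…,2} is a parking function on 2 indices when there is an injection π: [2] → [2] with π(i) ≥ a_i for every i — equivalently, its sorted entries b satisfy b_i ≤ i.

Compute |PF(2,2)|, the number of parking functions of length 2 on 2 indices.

|PF| = (2−2+1)·(2+1)^(2−1) = 1×3 = 3 (Konheim–Weiss)
One tuple (2,1) → sorted (1,2): b_i ≤ i ∀i, a PF.

3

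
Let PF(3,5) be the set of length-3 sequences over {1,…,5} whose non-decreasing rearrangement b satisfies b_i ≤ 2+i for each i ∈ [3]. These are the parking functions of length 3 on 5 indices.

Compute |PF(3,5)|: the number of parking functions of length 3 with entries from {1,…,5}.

108

#PF = (5+1−3)·(5+1)^{3−1} = 3·36 = 108 (Konheim–Weiss)
One tuple (2,3,3) → sorted (2,3,3): b_i ≤ 2+i ∀i, a PF.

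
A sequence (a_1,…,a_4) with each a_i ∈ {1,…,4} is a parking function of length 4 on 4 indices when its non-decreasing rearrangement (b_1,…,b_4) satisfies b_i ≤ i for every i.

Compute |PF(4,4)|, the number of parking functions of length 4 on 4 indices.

|PF| = (4+1−4)·(4+1)^{4−1} = 1·125 = 125 [KW]
One tuple (2,1,1,3) → sorted (1,1,2,3): b_i ≤ i ∀i, a PF.

125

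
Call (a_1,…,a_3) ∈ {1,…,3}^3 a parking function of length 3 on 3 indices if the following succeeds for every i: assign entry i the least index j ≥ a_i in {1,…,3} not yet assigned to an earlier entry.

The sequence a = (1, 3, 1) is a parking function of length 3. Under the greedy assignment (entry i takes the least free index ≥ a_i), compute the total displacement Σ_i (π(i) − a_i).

Σπ = 3·4/2 = 6 (π permutes [3]); Σa = 1+3+1 = 5; disp = 6−5 = 1.

1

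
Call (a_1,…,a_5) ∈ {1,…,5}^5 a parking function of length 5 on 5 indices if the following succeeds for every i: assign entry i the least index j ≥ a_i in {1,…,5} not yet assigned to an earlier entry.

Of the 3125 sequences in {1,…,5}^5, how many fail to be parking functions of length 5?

1829

|PF(5,5)| = (5−5+1)·(5+1)^(5−1) = 1×1296 = 1296
Check (3,3,3,2,5) → sorted (2,3,3,3,5): b_1=2>1, not a PF.
Total 3125; non-PF = 3125−1296 = 1829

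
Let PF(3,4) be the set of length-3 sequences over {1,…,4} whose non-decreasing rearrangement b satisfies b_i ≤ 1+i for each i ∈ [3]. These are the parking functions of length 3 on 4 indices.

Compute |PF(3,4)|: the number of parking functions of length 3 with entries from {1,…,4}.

50

|PF| = (4+1−3)·(4+1)^{3−1} = 2·25 = 50 (Pollak)
E.g. (2,2,4) → sorted (2,2,4): b_i ≤ 1+i ∀i, a PF.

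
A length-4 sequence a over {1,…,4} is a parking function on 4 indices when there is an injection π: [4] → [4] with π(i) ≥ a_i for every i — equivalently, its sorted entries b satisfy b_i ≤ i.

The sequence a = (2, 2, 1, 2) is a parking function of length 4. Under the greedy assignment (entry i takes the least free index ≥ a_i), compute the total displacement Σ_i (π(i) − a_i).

3

Σπ = 10 ({1..4} each once); Σa = 2+2+1+2 = 7; disp = 10−7 = 3.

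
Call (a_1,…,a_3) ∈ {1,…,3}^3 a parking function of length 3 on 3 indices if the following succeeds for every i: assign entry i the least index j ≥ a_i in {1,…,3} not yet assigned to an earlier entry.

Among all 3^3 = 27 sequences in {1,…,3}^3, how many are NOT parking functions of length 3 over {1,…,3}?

11

|PF(3,3)| = (4−3)·4^(3−1) = 1 · 16 = 16
Check (2,3,3) → sorted (2,3,3): b_1=2>1, not a PF.
Total 27; non-PF = 27−16 = 11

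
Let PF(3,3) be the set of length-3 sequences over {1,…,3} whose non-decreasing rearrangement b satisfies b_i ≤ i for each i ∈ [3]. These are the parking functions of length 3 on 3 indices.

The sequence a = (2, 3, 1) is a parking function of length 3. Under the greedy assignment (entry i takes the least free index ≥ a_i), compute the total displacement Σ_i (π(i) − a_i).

Σπ = 3·4/2 = 6 (π permutes [3]); Σa = 2+3+1 = 6; disp = 6−6 = 0.

0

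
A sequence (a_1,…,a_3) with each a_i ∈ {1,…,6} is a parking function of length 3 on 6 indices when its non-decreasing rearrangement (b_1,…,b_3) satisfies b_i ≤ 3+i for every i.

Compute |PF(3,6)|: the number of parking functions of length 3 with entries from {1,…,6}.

196

|PF| = 4·7^2 = 4 · 49 = 196
E.g. (3,1,3) → sorted (1,3,3): b_i ≤ 3+i ∀i, a PF.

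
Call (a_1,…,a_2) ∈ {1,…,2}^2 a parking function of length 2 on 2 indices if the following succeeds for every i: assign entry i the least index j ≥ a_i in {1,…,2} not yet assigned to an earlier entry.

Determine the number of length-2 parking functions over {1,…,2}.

|PF(2,2)| = (2−2+1)·(2+1)^(2−1) = 1 · 3 = 3
Check (2,1) → sorted (1,2): b_i ≤ i ∀i, a PF.

3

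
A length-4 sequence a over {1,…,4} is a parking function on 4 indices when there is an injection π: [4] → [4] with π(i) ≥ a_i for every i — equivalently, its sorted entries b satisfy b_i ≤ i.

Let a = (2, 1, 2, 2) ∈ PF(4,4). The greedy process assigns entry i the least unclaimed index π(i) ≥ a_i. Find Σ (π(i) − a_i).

3

Σπ = 10 ({1..4} each once); Σa = 2+1+2+2 = 7; disp = 10−7 = 3.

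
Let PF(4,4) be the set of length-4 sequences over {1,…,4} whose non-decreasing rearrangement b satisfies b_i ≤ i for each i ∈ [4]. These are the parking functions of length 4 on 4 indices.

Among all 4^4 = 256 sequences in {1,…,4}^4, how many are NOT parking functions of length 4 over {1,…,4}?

131

|PF| = 1·5^3 = 1·125 = 125 [KW]
Example (4,4,4,4) → sorted (4,4,4,4): b_1=4>1, not a PF.
So 256 − 125 = 131 fail.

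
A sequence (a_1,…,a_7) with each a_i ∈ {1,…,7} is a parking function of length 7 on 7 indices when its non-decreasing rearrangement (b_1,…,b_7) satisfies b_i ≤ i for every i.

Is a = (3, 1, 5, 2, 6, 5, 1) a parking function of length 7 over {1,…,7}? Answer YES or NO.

YES

Rearranged: b = (1, 1, 2, 3, 5, 5, 6).
  b_1=1 ≤ 1
  b_2=1 ≤ 2
  b_3=2 ≤ 3
  b_4=3 ≤ 4
  b_5=5 ≤ 5
  b_6=5 ≤ 6
  b_7=6 ≤ 7
All bounds hold ⇒ YES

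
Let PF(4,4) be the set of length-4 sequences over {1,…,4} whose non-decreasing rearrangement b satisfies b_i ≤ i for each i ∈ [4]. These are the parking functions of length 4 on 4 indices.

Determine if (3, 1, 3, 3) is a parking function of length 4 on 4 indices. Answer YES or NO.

Rearranged: b = (1, 3, 3, 3).
  b_1=1 ≤ 1
  b_2=3 > 2
  fails at i=2 ⇒ NO

NO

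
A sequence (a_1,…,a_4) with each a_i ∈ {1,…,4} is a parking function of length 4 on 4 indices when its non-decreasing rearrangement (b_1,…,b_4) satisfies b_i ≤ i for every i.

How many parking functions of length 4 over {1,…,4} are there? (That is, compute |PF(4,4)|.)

|PF| = (4+1−4)·(4+1)^{4−1} = 1×125 = 125
Example (4,1,1,2) → sorted (1,1,2,4): b_i ≤ i ∀i, a PF.

125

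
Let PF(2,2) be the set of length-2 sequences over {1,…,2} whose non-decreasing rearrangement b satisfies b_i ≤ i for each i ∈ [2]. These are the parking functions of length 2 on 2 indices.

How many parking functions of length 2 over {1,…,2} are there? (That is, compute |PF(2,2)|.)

3

#PF = 1·3^1 = 1×3 = 3 (Konheim–Weiss)
Check (1,1) → sorted (1,1): b_i ≤ i ∀i, a PF.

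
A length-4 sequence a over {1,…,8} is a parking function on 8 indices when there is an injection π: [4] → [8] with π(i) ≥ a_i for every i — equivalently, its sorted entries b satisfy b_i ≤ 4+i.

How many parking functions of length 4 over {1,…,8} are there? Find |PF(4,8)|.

3645

#PF = 5·9^3 = 5·729 = 3645 (Pollak)
Check (1,8,1,5) → sorted (1,1,5,8): b_i ≤ 4+i ∀i, a PF.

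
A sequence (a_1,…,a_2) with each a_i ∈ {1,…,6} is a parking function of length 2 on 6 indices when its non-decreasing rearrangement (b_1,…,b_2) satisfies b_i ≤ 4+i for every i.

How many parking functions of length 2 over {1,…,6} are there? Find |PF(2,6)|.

35

|PF| = (6−2+1)·(6+1)^(2−1) = 5·7 = 35 (Pollak)
Check (2,1) → sorted (1,2): b_i ≤ 4+i ∀i, a PF.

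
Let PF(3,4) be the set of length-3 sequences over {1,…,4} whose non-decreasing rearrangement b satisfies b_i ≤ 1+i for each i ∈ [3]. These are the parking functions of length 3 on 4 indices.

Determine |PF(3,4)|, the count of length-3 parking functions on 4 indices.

50

|PF(3,4)| = 2·5^2 = 2·25 = 50 (Pollak)
One tuple (1,2,2) → sorted (1,2,2): b_i ≤ 1+i ∀i, a PF.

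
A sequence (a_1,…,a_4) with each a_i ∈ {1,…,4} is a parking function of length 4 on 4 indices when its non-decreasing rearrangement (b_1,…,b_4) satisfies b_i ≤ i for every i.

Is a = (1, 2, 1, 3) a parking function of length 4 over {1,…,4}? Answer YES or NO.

Order a: b = (1, 1, 2, 3).
  b_1=1 ≤ 1
  b_2=1 ≤ 2
  b_3=2 ≤ 3
  b_4=3 ≤ 4
All bounds hold ⇒ YES

YES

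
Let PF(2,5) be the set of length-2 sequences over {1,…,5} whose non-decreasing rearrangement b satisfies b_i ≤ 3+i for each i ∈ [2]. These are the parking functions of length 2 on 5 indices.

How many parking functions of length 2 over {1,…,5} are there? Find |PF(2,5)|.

24

|PF(2,5)| = (6−2)·6^(2−1) = 4 · 6 = 24 [KW]
One tuple (2,2) → sorted (2,2): b_i ≤ 3+i ∀i, a PF.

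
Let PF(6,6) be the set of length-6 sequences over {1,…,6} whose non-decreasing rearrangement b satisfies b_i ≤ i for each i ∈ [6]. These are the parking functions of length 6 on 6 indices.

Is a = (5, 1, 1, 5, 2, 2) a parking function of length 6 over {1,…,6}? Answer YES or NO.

YES

Sorted: b = (1, 1, 2, 2, 5, 5).
  b_1=1 ≤ 1
  b_2=1 ≤ 2
  b_3=2 ≤ 3
  b_4=2 ≤ 4
  b_5=5 ≤ 5
  b_6=5 ≤ 6
All bounds hold ⇒ YES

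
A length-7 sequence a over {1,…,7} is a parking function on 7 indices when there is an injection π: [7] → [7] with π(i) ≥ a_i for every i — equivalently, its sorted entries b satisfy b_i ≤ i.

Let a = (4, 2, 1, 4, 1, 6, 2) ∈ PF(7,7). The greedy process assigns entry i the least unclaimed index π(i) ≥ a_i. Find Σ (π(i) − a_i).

Σπ = 7·8/2 = 28 (π permutes [7]); Σa = 4+2+1+4+1+6+2 = 20; disp = 28−20 = 8.

8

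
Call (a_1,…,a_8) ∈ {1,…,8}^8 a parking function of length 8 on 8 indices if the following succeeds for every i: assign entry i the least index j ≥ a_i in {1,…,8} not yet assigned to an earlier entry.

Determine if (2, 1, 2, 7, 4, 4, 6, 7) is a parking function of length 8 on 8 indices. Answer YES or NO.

Order a: b = (1, 2, 2, 4, 4, 6, 7, 7).
  b_1=1 ≤ 1
  b_2=2 ≤ 2
  b_3=2 ≤ 3
  b_4=4 ≤ 4
  b_5=4 ≤ 5
  b_6=6 ≤ 6
  b_7=7 ≤ 7
  b_8=7 ≤ 8
All bounds hold ⇒ YES

YES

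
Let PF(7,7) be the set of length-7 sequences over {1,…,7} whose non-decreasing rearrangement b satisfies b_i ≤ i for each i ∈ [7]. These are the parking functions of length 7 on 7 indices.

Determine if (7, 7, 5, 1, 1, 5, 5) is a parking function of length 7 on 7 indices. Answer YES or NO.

Order a: b = (1, 1, 5, 5, 5, 7, 7).
  b_1=1 ≤ 1
  b_2=1 ≤ 2
  b_3=5 > 3
  fails at i=3 ⇒ NO

NO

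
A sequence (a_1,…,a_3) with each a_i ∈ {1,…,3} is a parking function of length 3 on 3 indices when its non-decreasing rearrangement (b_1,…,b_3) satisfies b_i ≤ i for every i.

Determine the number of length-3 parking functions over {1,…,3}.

16

Count = (3−3+1)·(3+1)^(3−1) = 1 · 16 = 16
One tuple (2,1,1) → sorted (1,1,2): b_i ≤ i ∀i, a PF.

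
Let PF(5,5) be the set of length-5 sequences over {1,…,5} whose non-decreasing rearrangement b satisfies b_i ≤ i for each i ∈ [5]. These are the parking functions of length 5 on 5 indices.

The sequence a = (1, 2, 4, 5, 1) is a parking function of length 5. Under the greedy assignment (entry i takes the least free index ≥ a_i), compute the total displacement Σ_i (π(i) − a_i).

2

Σπ = 5·6/2 = 15 (π permutes [5]); Σa = 1+2+4+5+1 = 13; disp = 15−13 = 2.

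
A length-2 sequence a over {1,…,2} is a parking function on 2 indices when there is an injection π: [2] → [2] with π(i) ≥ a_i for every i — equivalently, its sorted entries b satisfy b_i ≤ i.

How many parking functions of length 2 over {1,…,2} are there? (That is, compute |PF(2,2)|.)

|PF| = (2+1−2)·(2+1)^{2−1} = 1·3 = 3 (Pollak)
One tuple (1,2) → sorted (1,2): b_i ≤ i ∀i, a PF.

3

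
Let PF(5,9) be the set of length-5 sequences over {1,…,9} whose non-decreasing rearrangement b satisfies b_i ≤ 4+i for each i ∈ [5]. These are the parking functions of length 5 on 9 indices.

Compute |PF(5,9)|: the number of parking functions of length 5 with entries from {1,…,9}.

50000

#PF = (10−5)·10^(5−1) = 5·10000 = 50000 [KW]
Check (8,1,8,4,4) → sorted (1,4,4,8,8): b_i ≤ 4+i ∀i, a PF.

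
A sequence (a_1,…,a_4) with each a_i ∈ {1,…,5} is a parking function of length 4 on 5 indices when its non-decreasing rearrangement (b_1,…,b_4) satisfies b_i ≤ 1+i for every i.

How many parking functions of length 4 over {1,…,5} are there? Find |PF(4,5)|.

432

|PF| = (5−4+1)·(5+1)^(4−1) = 2×216 = 432 (Konheim–Weiss)
One tuple (3,5,1,2) → sorted (1,2,3,5): b_i ≤ 1+i ∀i, a PF.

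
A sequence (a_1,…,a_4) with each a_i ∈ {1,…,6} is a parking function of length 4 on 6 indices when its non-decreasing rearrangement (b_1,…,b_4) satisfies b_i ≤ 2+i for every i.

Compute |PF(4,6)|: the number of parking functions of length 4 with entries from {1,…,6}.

#PF = (7−4)·7^(4−1) = 3×343 = 1029 (Pollak)
One tuple (2,2,4,4) → sorted (2,2,4,4): b_i ≤ 2+i ∀i, a PF.

1029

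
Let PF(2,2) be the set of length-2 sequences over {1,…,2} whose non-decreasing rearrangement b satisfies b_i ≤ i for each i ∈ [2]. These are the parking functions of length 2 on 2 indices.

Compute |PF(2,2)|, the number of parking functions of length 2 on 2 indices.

|PF(2,2)| = (2+1−2)·(2+1)^{2−1} = 1 · 3 = 3
One tuple (2,1) → sorted (1,2): b_i ≤ i ∀i, a PF.

3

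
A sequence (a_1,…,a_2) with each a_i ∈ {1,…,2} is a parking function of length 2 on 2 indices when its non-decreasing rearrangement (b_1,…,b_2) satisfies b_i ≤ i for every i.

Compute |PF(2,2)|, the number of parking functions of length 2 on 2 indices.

Count = 1·3^1 = 1·3 = 3 (Pollak)
Example (2,1) → sorted (1,2): b_i ≤ i ∀i, a PF.

3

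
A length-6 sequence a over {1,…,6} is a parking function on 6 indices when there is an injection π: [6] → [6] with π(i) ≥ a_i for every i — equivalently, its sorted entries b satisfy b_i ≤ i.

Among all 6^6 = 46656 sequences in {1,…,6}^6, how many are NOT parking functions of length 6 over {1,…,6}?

29849

|PF| = (6+1−6)·(6+1)^{6−1} = 1×16807 = 16807 (Konheim–Weiss)
One tuple (2,6,2,3,3,5) → sorted (2,2,3,3,5,6): b_1=2>1, not a PF.
6^6 − 16807 = 46656 − 16807 = 29849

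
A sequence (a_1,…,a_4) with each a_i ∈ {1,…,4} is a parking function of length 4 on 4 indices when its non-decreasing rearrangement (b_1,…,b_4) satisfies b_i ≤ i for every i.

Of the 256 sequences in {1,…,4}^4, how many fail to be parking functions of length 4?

131

|PF| = (4−4+1)·(4+1)^(4−1) = 1·125 = 125 (Pollak)
Check (4,4,1,4) → sorted (1,4,4,4): b_2=4>2, not a PF.
Total 256; non-PF = 256−125 = 131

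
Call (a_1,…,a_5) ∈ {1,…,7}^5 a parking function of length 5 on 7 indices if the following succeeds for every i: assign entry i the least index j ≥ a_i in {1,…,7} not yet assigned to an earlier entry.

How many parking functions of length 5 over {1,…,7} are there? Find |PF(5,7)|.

12288

|PF| = 3·8^4 = 3·4096 = 12288
Example (2,6,6,4,1) → sorted (1,2,4,6,6): b_i ≤ 2+i ∀i, a PF.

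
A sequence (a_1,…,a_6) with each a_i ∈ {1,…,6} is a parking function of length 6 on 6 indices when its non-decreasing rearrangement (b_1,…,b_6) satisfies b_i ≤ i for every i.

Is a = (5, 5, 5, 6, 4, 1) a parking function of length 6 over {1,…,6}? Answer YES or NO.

NO

Sorted: b = (1, 4, 5, 5, 5, 6).
  b_1=1 ≤ 1
  b_2=4 > 2
  fails at i=2 ⇒ NO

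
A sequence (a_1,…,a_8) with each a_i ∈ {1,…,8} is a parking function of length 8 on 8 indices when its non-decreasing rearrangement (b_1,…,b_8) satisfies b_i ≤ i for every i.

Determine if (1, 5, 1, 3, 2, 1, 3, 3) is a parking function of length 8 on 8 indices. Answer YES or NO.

Sorted: b = (1, 1, 1, 2, 3, 3, 3, 5).
  b_1=1 ≤ 1
  b_2=1 ≤ 2
  b_3=1 ≤ 3
  b_4=2 ≤ 4
  b_5=3 ≤ 5
  b_6=3 ≤ 6
  b_7=3 ≤ 7
  b_8=5 ≤ 8
All bounds hold ⇒ YES

YES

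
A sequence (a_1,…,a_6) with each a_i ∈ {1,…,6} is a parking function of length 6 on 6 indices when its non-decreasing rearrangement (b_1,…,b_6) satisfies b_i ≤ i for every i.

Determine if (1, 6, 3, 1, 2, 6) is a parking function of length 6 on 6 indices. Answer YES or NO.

Order a: b = (1, 1, 2, 3, 6, 6).
  b_1=1 ≤ 1
  b_2=1 ≤ 2
  b_3=2 ≤ 3
  b_4=3 ≤ 4
  b_5=6 > 5
  fails at i=5 ⇒ NO

NO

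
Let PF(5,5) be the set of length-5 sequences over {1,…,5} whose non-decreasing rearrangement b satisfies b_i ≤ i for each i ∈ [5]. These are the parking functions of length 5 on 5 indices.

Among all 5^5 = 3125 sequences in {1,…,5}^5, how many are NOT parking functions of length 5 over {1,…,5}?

1829

Count = (5+1−5)·(5+1)^{5−1} = 1 · 1296 = 1296
One tuple (5,5,5,4,5) → sorted (4,5,5,5,5): b_1=4>1, not a PF.
Total 3125; non-PF = 3125−1296 = 1829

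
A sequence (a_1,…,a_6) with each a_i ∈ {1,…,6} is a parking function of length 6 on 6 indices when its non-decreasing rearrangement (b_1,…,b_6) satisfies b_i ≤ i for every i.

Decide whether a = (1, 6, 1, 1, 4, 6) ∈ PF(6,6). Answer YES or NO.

Rearranged: b = (1, 1, 1, 4, 6, 6).
  b_1=1 ≤ 1
  b_2=1 ≤ 2
  b_3=1 ≤ 3
  b_4=4 ≤ 4
  b_5=6 > 5
  fails at i=5 ⇒ NO

NO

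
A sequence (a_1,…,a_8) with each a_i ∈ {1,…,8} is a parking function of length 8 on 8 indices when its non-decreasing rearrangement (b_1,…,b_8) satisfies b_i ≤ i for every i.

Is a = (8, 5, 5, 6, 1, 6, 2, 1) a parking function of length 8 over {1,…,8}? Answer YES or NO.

NO

Order a: b = (1, 1, 2, 5, 5, 6, 6, 8).
  b_1=1 ≤ 1
  b_2=1 ≤ 2
  b_3=2 ≤ 3
  b_4=5 > 4
  fails at i=4 ⇒ NO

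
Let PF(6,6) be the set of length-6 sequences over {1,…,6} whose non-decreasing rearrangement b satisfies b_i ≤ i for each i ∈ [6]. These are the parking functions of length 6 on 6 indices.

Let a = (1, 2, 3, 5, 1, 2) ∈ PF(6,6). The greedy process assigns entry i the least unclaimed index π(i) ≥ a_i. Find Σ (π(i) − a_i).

7

Σπ(i) = 1+…+6 = 21; Σa = 1+2+3+5+1+2 = 14; disp = 21−14 = 7.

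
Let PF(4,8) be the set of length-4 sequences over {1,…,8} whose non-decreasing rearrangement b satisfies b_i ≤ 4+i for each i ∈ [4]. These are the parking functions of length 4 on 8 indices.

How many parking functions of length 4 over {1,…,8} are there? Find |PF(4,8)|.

3645

#PF = 5·9^3 = 5 · 729 = 3645 (Pollak)
One tuple (1,3,7,8) → sorted (1,3,7,8): b_i ≤ 4+i ∀i, a PF.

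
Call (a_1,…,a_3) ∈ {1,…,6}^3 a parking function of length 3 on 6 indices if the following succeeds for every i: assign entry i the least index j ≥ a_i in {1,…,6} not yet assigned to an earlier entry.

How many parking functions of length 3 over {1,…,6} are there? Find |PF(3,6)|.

196

Count = (6+1−3)·(6+1)^{3−1} = 4 · 49 = 196 (Konheim–Weiss)
E.g. (1,6,3) → sorted (1,3,6): b_i ≤ 3+i ∀i, a PF.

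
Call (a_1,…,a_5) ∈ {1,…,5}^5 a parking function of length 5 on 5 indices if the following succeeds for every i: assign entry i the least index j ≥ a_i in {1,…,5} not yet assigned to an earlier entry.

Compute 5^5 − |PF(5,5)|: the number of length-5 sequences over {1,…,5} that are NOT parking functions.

|PF| = (5+1−5)·(5+1)^{5−1} = 1×1296 = 1296 (Pollak)
Check (1,4,5,5,5) → sorted (1,4,5,5,5): b_2=4>2, not a PF.
So 3125 − 1296 = 1829 fail.

1829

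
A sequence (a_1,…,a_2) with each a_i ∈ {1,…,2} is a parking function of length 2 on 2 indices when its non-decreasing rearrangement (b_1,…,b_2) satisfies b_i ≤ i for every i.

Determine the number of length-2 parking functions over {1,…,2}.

3

|PF(2,2)| = (3−2)·3^(2−1) = 1·3 = 3
Example (1,1) → sorted (1,1): b_i ≤ i ∀i, a PF.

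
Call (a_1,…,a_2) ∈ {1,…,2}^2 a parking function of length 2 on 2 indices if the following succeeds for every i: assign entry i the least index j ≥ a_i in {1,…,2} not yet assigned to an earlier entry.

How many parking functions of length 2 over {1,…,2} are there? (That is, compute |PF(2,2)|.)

3

|PF(2,2)| = (3−2)·3^(2−1) = 1·3 = 3 (Konheim–Weiss)
Check (1,1) → sorted (1,1): b_i ≤ i ∀i, a PF.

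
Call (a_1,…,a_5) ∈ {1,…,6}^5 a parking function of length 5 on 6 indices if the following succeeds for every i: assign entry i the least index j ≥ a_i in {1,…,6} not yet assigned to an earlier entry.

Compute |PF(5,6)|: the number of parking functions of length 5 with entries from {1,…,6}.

4802

|PF| = (7−5)·7^(5−1) = 2 · 2401 = 4802
E.g. (5,6,4,1,2) → sorted (1,2,4,5,6): b_i ≤ 1+i ∀i, a PF.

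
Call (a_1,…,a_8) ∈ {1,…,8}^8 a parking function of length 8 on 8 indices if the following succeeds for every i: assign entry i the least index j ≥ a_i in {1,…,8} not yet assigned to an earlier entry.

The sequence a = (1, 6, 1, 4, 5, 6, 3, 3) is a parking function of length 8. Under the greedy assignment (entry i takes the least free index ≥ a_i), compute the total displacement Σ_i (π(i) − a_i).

Σπ = 36 ({1..8} each once); Σa = 1+6+1+4+5+6+3+3 = 29; disp = 36−29 = 7.

7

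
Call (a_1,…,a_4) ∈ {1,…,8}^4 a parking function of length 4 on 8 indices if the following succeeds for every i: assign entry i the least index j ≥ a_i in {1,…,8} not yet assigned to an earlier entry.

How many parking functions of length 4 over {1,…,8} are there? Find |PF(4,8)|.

|PF| = (8+1−4)·(8+1)^{4−1} = 5×729 = 3645 [KW]
Example (8,2,1,5) → sorted (1,2,5,8): b_i ≤ 4+i ∀i, a PF.

3645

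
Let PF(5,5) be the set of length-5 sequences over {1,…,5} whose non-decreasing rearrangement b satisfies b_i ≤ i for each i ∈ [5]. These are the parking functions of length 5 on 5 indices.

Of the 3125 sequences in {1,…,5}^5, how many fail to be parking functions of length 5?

#PF = (5−5+1)·(5+1)^(5−1) = 1 · 1296 = 1296 (Pollak)
Check (5,5,5,4,3) → sorted (3,4,5,5,5): b_1=3>1, not a PF.
5^5 − 1296 = 3125 − 1296 = 1829

1829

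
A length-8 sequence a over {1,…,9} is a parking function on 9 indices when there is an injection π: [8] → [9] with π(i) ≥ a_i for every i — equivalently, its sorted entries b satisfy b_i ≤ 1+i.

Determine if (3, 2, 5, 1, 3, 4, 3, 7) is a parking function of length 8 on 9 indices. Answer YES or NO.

Sorted: b = (1, 2, 3, 3, 3, 4, 5, 7).
  b_1=1 ≤ 2
  b_2=2 ≤ 3
  b_3=3 ≤ 4
  b_4=3 ≤ 5
  b_5=3 ≤ 6
  b_6=4 ≤ 7
  b_7=5 ≤ 8
  b_8=7 ≤ 9
All bounds hold ⇒ YES

YES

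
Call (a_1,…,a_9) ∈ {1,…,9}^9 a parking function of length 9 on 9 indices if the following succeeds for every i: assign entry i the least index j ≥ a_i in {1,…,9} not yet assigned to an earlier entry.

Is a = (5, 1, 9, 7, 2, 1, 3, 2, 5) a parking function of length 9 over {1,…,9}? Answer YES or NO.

YES

Sorted: b = (1, 1, 2, 2, 3, 5, 5, 7, 9).
  b_1=1 ≤ 1
  b_2=1 ≤ 2
  b_3=2 ≤ 3
  b_4=2 ≤ 4
  b_5=3 ≤ 5
  b_6=5 ≤ 6
  b_7=5 ≤ 7
  b_8=7 ≤ 8
  b_9=9 ≤ 9
All bounds hold ⇒ YES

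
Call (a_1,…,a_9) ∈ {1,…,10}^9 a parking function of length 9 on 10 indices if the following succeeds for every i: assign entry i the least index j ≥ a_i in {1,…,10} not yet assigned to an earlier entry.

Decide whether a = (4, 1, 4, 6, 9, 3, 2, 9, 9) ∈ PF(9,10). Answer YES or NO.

Sorted: b = (1, 2, 3, 4, 4, 6, 9, 9, 9).
  b_1=1 ≤ 2
  b_2=2 ≤ 3
  b_3=3 ≤ 4
  b_4=4 ≤ 5
  b_5=4 ≤ 6
  b_6=6 ≤ 7
  b_7=9 > 8
  fails at i=7 ⇒ NO

NO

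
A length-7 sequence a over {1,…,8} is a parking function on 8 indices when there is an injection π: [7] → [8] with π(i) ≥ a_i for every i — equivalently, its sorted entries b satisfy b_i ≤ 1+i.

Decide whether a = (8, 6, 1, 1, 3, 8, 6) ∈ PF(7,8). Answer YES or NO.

Order a: b = (1, 1, 3, 6, 6, 8, 8).
  b_1=1 ≤ 2
  b_2=1 ≤ 3
  b_3=3 ≤ 4
  b_4=6 > 5
  fails at i=4 ⇒ NO

NO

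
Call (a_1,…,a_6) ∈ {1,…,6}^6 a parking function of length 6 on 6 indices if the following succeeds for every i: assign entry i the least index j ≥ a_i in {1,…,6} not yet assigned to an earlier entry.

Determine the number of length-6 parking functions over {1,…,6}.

16807

Count = (6−6+1)·(6+1)^(6−1) = 1 · 16807 = 16807 [KW]
E.g. (3,3,2,6,1,3) → sorted (1,2,3,3,3,6): b_i ≤ i ∀i, a PF.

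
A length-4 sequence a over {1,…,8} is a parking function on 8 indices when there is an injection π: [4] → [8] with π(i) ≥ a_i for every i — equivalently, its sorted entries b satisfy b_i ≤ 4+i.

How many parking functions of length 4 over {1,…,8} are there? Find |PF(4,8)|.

#PF = (8−4+1)·(8+1)^(4−1) = 5·729 = 3645 (Konheim–Weiss)
Example (4,2,4,7) → sorted (2,4,4,7): b_i ≤ 4+i ∀i, a PF.

3645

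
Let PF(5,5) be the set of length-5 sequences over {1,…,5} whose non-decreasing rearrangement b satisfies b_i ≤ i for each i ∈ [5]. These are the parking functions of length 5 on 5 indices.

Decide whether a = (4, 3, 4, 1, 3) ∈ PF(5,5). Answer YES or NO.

Sorted: b = (1, 3, 3, 4, 4).
  b_1=1 ≤ 1
  b_2=3 > 2
  fails at i=2 ⇒ NO

NO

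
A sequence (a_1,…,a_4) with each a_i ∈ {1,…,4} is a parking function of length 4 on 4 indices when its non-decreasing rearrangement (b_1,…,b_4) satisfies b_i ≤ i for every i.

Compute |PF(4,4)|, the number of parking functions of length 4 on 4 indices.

|PF(4,4)| = 1·5^3 = 1 · 125 = 125 [KW]
One tuple (1,1,2,1) → sorted (1,1,1,2): b_i ≤ i ∀i, a PF.

125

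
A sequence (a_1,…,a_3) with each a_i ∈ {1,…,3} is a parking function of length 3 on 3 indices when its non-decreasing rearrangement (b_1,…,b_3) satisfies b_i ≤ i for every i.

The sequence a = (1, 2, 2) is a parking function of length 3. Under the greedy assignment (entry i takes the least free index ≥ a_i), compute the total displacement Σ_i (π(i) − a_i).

Σπ = 3·4/2 = 6 (π permutes [3]); Σa = 1+2+2 = 5; disp = 6−5 = 1.

1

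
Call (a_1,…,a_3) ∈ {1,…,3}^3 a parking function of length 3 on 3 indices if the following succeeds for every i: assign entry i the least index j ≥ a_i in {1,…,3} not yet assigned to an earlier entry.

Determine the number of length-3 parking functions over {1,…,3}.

16

|PF(3,3)| = 1·4^2 = 1 · 16 = 16 (Konheim–Weiss)
Check (1,3,2) → sorted (1,2,3): b_i ≤ i ∀i, a PF.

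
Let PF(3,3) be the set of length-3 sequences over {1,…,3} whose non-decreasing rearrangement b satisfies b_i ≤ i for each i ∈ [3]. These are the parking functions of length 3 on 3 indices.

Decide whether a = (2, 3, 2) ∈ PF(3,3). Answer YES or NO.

Rearranged: b = (2, 2, 3).
  b_1=2 > 1
  fails at i=1 ⇒ NO

NO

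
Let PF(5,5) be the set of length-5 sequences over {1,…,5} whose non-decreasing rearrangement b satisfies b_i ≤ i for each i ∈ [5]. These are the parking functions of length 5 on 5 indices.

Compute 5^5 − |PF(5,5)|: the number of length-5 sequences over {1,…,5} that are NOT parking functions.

1829

Count = (6−5)·6^(5−1) = 1×1296 = 1296
Check (2,4,5,5,3) → sorted (2,3,4,5,5): b_1=2>1, not a PF.
5^5 − 1296 = 3125 − 1296 = 1829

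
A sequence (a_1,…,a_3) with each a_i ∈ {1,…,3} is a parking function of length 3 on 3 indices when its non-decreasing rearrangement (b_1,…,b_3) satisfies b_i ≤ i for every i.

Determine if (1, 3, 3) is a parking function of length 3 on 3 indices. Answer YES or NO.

NO

Rearranged: b = (1, 3, 3).
  b_1=1 ≤ 1
  b_2=3 > 2
  fails at i=2 ⇒ NO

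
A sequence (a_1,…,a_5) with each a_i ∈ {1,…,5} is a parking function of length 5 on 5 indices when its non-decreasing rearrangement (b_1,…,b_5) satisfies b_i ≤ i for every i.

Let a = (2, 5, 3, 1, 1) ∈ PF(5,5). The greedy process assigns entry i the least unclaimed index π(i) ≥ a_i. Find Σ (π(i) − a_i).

3

Σπ = 5·6/2 = 15 (π permutes [5]); Σa = 2+5+3+1+1 = 12; disp = 15−12 = 3.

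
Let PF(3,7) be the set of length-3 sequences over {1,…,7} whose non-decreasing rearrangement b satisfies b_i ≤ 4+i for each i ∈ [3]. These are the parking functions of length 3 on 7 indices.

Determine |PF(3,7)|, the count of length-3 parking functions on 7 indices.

#PF = (7+1−3)·(7+1)^{3−1} = 5×64 = 320 (Pollak)
E.g. (6,1,6) → sorted (1,6,6): b_i ≤ 4+i ∀i, a PF.

320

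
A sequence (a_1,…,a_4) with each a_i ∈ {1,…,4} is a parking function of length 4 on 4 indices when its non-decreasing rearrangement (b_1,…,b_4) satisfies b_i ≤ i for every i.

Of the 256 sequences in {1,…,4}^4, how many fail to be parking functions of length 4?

131

|PF| = (4−4+1)·(4+1)^(4−1) = 1 · 125 = 125 (Pollak)
One tuple (4,1,4,3) → sorted (1,3,4,4): b_2=3>2, not a PF.
So 256 − 125 = 131 fail.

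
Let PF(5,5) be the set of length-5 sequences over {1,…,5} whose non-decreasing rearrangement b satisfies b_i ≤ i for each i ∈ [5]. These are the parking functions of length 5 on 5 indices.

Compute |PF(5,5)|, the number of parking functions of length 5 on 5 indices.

1296

Count = 1·6^4 = 1×1296 = 1296
E.g. (3,3,4,1,1) → sorted (1,1,3,3,4): b_i ≤ i ∀i, a PF.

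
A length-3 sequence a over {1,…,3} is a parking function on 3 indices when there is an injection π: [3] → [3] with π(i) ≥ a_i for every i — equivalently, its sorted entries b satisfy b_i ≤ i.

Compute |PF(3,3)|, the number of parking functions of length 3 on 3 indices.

16

|PF| = 1·4^2 = 1 · 16 = 16 [KW]
Example (3,1,2) → sorted (1,2,3): b_i ≤ i ∀i, a PF.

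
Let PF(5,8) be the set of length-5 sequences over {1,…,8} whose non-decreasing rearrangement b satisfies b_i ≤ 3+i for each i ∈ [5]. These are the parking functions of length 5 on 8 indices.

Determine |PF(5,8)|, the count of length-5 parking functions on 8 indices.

26244

|PF(5,8)| = (8−5+1)·(8+1)^(5−1) = 4·6561 = 26244 (Konheim–Weiss)
E.g. (4,6,8,1,4) → sorted (1,4,4,6,8): b_i ≤ 3+i ∀i, a PF.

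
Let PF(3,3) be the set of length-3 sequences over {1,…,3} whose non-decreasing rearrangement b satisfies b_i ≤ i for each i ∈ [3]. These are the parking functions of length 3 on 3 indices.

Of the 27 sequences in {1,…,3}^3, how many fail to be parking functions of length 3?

|PF(3,3)| = (3−3+1)·(3+1)^(3−1) = 1×16 = 16 [KW]
E.g. (3,2,3) → sorted (2,3,3): b_1=2>1, not a PF.
So 27 − 16 = 11 fail.

11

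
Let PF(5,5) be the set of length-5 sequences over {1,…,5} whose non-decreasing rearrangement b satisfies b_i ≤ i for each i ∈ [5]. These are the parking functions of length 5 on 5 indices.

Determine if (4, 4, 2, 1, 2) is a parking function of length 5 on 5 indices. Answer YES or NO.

YES

Order a: b = (1, 2, 2, 4, 4).
  b_1=1 ≤ 1
  b_2=2 ≤ 2
  b_3=2 ≤ 3
  b_4=4 ≤ 4
  b_5=4 ≤ 5
All bounds hold ⇒ YES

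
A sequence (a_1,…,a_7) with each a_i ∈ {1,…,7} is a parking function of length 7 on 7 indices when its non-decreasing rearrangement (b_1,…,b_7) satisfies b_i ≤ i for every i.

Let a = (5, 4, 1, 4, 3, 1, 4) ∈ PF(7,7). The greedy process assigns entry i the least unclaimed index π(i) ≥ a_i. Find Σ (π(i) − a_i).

Σπ(i) = 1+…+7 = 28; Σa = 5+4+1+4+3+1+4 = 22; disp = 28−22 = 6.

6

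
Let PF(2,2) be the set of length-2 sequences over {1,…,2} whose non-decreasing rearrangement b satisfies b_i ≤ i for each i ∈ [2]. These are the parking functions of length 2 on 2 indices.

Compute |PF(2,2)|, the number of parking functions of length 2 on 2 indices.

|PF| = (2+1−2)·(2+1)^{2−1} = 1·3 = 3 (Konheim–Weiss)
Example (1,2) → sorted (1,2): b_i ≤ i ∀i, a PF.

3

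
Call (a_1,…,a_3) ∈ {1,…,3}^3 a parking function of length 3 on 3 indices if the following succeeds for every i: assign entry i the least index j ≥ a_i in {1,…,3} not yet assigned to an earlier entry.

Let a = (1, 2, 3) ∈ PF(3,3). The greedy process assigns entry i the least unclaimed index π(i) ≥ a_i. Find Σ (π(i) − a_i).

Σπ(i) = 1+…+3 = 6; Σa = 1+2+3 = 6; disp = 6−6 = 0.

0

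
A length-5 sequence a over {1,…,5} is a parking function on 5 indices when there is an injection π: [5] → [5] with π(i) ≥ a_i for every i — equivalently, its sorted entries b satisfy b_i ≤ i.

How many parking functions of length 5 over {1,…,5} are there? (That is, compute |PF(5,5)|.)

#PF = 1·6^4 = 1·1296 = 1296
Example (3,1,1,5,4) → sorted (1,1,3,4,5): b_i ≤ i ∀i, a PF.

1296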